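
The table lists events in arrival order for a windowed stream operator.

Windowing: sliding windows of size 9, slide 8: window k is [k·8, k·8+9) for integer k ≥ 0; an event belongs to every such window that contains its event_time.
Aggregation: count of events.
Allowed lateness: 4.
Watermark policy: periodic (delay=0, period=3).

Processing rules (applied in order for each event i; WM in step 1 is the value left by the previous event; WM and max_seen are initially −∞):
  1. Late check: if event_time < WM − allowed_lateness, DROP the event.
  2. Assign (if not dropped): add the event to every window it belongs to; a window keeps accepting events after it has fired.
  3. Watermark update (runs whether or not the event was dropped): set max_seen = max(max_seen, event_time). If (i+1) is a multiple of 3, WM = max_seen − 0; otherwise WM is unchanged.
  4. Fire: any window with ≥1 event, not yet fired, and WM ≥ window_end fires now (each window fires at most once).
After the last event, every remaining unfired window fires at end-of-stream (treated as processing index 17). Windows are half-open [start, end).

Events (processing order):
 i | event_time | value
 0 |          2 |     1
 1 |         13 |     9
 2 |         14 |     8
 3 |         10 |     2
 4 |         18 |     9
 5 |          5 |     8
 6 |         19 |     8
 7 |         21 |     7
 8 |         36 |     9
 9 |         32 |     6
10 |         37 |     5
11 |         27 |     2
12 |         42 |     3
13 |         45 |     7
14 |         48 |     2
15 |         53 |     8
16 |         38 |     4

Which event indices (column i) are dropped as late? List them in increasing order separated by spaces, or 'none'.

i=0 t=2 v=1: → [0,9); WM=−∞
i=1 t=13 v=9: → [8,17); WM=−∞
i=2 t=14 v=8: → [8,17); WM=14; [0,9) fires=1
i=3 t=10 v=2: → [8,17); WM=14
i=4 t=18 v=9: → [16,25); WM=14
i=5 t=5 v=8: DROP (t<14-4); WM=18; [8,17) fires=3
i=6 t=19 v=8: → [16,25); WM=18
i=7 t=21 v=7: → [16,25); WM=18
i=8 t=36 v=9: → [32,41); WM=36; [16,25) fires=3
i=9 t=32 v=6: → [32,41),[24,33); WM=36; [24,33) fires=1
i=10 t=37 v=5: → [32,41); WM=36
i=11 t=27 v=2: DROP (t<36-4); WM=37
i=12 t=42 v=3: → [40,49); WM=37
i=13 t=45 v=7: → [40,49); WM=37
i=14 t=48 v=2: → [48,57),[40,49); WM=48; [32,41) fires=3
i=15 t=53 v=8: → [48,57); WM=48
i=16 t=38 v=4: DROP (t<48-4); WM=48

5 11 16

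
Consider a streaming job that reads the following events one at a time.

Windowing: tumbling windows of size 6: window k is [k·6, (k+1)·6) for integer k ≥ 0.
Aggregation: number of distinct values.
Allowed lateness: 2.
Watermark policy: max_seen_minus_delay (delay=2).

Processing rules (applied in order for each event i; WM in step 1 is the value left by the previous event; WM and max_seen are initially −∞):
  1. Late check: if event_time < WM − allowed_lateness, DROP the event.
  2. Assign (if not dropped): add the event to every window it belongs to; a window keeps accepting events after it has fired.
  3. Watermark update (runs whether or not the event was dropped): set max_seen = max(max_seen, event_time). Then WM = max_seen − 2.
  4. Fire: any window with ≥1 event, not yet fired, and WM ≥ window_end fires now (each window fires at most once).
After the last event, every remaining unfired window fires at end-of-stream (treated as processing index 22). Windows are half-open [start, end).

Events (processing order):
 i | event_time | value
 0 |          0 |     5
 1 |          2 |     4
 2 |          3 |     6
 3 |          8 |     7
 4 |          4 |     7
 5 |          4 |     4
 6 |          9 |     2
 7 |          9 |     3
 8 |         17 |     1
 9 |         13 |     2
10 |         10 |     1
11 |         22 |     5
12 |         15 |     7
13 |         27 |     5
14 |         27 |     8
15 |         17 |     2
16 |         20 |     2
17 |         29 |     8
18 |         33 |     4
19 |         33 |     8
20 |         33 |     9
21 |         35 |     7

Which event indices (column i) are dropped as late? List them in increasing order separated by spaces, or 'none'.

10 12 15 16

i=0 t=0 v=5: → [0,6); WM=-2
i=1 t=2 v=4: → [0,6); WM=0
i=2 t=3 v=6: → [0,6); WM=1
i=3 t=8 v=7: → [6,12); WM=6; [0,6) fires=3
i=4 t=4 v=7: → [0,6); WM=6
i=5 t=4 v=4: → [0,6); WM=6
i=6 t=9 v=2: → [6,12); WM=7
i=7 t=9 v=3: → [6,12); WM=7
i=8 t=17 v=1: → [12,18); WM=15; [6,12) fires=3
i=9 t=13 v=2: → [12,18); WM=15
i=10 t=10 v=1: DROP (t<15-2); WM=15
i=11 t=22 v=5: → [18,24); WM=20; [12,18) fires=2
i=12 t=15 v=7: DROP (t<20-2); WM=20
i=13 t=27 v=5: → [24,30); WM=25; [18,24) fires=1
i=14 t=27 v=8: → [24,30); WM=25
i=15 t=17 v=2: DROP (t<25-2); WM=25
i=16 t=20 v=2: DROP (t<25-2); WM=25
i=17 t=29 v=8: → [24,30); WM=27
i=18 t=33 v=4: → [30,36); WM=31; [24,30) fires=2
i=19 t=33 v=8: → [30,36); WM=31
i=20 t=33 v=9: → [30,36); WM=31
i=21 t=35 v=7: → [30,36); WM=33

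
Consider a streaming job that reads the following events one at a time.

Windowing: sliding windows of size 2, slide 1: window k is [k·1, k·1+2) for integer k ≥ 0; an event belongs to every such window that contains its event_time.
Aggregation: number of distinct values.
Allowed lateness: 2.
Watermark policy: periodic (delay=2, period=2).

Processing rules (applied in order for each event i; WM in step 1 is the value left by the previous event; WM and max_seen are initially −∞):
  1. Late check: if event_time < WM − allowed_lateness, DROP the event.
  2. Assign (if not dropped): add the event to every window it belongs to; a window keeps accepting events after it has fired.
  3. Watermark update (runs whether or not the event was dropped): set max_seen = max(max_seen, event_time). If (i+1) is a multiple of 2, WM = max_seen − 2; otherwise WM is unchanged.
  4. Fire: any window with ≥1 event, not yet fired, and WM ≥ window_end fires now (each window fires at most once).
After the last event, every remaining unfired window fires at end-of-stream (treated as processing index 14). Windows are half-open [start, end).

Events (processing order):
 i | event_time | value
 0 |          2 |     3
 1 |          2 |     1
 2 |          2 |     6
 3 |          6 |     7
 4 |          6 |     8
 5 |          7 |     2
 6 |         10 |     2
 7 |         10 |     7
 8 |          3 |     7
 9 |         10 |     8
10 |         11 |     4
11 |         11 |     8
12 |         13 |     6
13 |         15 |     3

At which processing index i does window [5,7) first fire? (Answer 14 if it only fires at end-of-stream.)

i=0 t=2 v=3: → [2,4),[1,3); WM=−∞
i=1 t=2 v=1: → [2,4),[1,3); WM=0
i=2 t=2 v=6: → [2,4),[1,3); WM=0
i=3 t=6 v=7: → [6,8),[5,7); WM=4; [1,3) fires=3 [2,4) fires=3
i=4 t=6 v=8: → [6,8),[5,7); WM=4
i=5 t=7 v=2: → [7,9),[6,8); WM=5
i=6 t=10 v=2: → [10,12),[9,11); WM=5
i=7 t=10 v=7: → [10,12),[9,11); WM=8; [5,7) fires=2 [6,8) fires=3
i=8 t=3 v=7: DROP (t<8-2); WM=8
i=9 t=10 v=8: → [10,12),[9,11); WM=8
i=10 t=11 v=4: → [11,13),[10,12); WM=8
i=11 t=11 v=8: → [11,13),[10,12); WM=9; [7,9) fires=1
i=12 t=13 v=6: → [13,15),[12,14); WM=9
i=13 t=15 v=3: → [15,17),[14,16); WM=13; [9,11) fires=3 [10,12) fires=4 [11,13) fires=2

7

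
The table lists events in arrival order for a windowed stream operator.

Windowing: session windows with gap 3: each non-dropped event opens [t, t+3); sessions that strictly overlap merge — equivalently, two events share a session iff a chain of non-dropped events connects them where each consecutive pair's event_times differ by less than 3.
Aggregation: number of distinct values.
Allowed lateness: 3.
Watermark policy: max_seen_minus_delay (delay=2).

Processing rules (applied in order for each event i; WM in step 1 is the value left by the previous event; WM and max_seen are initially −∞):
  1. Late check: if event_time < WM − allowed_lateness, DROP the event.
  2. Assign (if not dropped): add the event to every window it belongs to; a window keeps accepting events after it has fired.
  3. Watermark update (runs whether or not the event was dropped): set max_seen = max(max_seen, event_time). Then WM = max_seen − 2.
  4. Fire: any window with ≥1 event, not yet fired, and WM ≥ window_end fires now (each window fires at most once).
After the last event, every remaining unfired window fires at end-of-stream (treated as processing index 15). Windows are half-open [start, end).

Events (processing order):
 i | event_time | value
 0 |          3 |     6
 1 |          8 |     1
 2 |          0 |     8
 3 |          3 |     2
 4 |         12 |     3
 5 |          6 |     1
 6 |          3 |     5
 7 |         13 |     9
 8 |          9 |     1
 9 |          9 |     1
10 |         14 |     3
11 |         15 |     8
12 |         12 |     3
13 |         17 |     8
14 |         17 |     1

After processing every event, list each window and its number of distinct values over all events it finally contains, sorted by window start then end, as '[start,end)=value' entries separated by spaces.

i=0 t=3 v=6: → [3,6); WM=1
i=1 t=8 v=1: → [8,11); WM=6
i=2 t=0 v=8: DROP (t<6-3); WM=6
i=3 t=3 v=2: → [3,6); WM=6
i=4 t=12 v=3: → [12,15); WM=10
i=5 t=6 v=1: DROP (t<10-3); WM=10
i=6 t=3 v=5: DROP (t<10-3); WM=10
i=7 t=13 v=9: → [12,16); WM=11
i=8 t=9 v=1: → [8,12); WM=11
i=9 t=9 v=1: → [8,12); WM=11
i=10 t=14 v=3: → [12,17); WM=12
i=11 t=15 v=8: → [12,18); WM=13
i=12 t=12 v=3: → [12,18); WM=13
i=13 t=17 v=8: → [12,20); WM=15
i=14 t=17 v=1: → [12,20); WM=15

[3,6)=2 [8,12)=1 [12,20)=4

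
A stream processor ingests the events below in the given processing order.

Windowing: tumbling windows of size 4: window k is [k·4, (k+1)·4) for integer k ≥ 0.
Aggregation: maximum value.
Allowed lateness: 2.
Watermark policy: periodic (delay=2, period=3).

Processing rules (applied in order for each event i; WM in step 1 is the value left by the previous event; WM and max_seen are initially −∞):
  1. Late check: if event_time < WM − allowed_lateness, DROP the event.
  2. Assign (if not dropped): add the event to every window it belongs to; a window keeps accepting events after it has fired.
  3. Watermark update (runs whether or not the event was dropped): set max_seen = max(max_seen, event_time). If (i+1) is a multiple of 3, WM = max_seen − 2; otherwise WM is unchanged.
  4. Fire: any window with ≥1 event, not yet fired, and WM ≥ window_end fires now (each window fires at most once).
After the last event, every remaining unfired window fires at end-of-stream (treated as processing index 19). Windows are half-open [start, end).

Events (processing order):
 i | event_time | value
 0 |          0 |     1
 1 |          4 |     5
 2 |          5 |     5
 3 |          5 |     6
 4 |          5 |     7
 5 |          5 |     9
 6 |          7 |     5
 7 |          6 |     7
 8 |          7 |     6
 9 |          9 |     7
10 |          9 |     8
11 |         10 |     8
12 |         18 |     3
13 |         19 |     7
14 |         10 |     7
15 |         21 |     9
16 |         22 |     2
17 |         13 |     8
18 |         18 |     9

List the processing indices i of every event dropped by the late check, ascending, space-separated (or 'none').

i=0 t=0 v=1: → [0,4); WM=−∞
i=1 t=4 v=5: → [4,8); WM=−∞
i=2 t=5 v=5: → [4,8); WM=3
i=3 t=5 v=6: → [4,8); WM=3
i=4 t=5 v=7: → [4,8); WM=3
i=5 t=5 v=9: → [4,8); WM=3
i=6 t=7 v=5: → [4,8); WM=3
i=7 t=6 v=7: → [4,8); WM=3
i=8 t=7 v=6: → [4,8); WM=5; [0,4) fires=1
i=9 t=9 v=7: → [8,12); WM=5
i=10 t=9 v=8: → [8,12); WM=5
i=11 t=10 v=8: → [8,12); WM=8; [4,8) fires=9
i=12 t=18 v=3: → [16,20); WM=8
i=13 t=19 v=7: → [16,20); WM=8
i=14 t=10 v=7: → [8,12); WM=17; [8,12) fires=8
i=15 t=21 v=9: → [20,24); WM=17
i=16 t=22 v=2: → [20,24); WM=17
i=17 t=13 v=8: DROP (t<17-2); WM=20; [16,20) fires=7
i=18 t=18 v=9: → [16,20); WM=20

17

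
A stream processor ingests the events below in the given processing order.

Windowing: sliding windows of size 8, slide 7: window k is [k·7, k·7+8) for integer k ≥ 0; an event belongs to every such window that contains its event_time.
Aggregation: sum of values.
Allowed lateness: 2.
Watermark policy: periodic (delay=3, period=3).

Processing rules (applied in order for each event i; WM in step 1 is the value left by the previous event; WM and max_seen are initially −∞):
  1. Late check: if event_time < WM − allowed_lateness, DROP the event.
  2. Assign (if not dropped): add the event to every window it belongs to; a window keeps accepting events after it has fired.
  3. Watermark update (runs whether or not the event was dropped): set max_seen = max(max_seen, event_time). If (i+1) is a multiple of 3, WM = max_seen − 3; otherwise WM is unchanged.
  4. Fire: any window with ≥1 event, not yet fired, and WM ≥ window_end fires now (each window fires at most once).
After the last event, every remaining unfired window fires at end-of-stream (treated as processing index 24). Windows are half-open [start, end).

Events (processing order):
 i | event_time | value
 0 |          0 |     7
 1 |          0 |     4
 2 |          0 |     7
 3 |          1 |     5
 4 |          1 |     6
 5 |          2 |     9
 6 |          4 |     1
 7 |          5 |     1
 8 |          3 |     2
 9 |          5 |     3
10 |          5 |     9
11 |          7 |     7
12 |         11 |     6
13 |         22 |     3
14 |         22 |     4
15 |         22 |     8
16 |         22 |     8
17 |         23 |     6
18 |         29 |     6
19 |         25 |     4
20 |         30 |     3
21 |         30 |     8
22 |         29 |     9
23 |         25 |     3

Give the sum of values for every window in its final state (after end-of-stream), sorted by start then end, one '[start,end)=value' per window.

[0,8)=61 [7,15)=13 [21,29)=36 [28,36)=26

i=0 t=0 v=7: → [0,8); WM=−∞
i=1 t=0 v=4: → [0,8); WM=−∞
i=2 t=0 v=7: → [0,8); WM=-3
i=3 t=1 v=5: → [0,8); WM=-3
i=4 t=1 v=6: → [0,8); WM=-3
i=5 t=2 v=9: → [0,8); WM=-1
i=6 t=4 v=1: → [0,8); WM=-1
i=7 t=5 v=1: → [0,8); WM=-1
i=8 t=3 v=2: → [0,8); WM=2
i=9 t=5 v=3: → [0,8); WM=2
i=10 t=5 v=9: → [0,8); WM=2
i=11 t=7 v=7: → [7,15),[0,8); WM=4
i=12 t=11 v=6: → [7,15); WM=4
i=13 t=22 v=3: → [21,29); WM=4
i=14 t=22 v=4: → [21,29); WM=19; [0,8) fires=61 [7,15) fires=13
i=15 t=22 v=8: → [21,29); WM=19
i=16 t=22 v=8: → [21,29); WM=19
i=17 t=23 v=6: → [21,29); WM=20
i=18 t=29 v=6: → [28,36); WM=20
i=19 t=25 v=4: → [21,29); WM=20
i=20 t=30 v=3: → [28,36); WM=27
i=21 t=30 v=8: → [28,36); WM=27
i=22 t=29 v=9: → [28,36); WM=27
i=23 t=25 v=3: → [21,29); WM=27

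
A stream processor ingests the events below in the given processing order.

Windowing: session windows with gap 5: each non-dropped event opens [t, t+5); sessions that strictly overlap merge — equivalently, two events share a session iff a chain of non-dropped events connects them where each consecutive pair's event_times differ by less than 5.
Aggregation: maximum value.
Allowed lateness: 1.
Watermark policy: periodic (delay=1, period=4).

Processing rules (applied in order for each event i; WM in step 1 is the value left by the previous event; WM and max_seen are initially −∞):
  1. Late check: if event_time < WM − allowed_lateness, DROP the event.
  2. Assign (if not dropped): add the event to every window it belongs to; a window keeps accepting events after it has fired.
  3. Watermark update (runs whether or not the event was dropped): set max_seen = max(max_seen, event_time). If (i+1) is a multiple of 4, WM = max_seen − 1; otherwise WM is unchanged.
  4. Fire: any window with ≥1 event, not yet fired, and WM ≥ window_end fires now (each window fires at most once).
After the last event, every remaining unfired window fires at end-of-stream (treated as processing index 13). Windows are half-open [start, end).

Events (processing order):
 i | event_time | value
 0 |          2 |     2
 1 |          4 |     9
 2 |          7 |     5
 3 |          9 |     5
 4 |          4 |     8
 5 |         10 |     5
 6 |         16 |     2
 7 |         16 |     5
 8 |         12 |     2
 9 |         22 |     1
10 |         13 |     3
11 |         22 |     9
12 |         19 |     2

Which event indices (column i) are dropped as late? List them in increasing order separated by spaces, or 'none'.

i=0 t=2 v=2: → [2,7); WM=−∞
i=1 t=4 v=9: → [2,9); WM=−∞
i=2 t=7 v=5: → [2,12); WM=−∞
i=3 t=9 v=5: → [2,14); WM=8
i=4 t=4 v=8: DROP (t<8-1); WM=8
i=5 t=10 v=5: → [2,15); WM=8
i=6 t=16 v=2: → [16,21); WM=8
i=7 t=16 v=5: → [16,21); WM=15
i=8 t=12 v=2: DROP (t<15-1); WM=15
i=9 t=22 v=1: → [22,27); WM=15
i=10 t=13 v=3: DROP (t<15-1); WM=15
i=11 t=22 v=9: → [22,27); WM=21
i=12 t=19 v=2: DROP (t<21-1); WM=21

4 8 10 12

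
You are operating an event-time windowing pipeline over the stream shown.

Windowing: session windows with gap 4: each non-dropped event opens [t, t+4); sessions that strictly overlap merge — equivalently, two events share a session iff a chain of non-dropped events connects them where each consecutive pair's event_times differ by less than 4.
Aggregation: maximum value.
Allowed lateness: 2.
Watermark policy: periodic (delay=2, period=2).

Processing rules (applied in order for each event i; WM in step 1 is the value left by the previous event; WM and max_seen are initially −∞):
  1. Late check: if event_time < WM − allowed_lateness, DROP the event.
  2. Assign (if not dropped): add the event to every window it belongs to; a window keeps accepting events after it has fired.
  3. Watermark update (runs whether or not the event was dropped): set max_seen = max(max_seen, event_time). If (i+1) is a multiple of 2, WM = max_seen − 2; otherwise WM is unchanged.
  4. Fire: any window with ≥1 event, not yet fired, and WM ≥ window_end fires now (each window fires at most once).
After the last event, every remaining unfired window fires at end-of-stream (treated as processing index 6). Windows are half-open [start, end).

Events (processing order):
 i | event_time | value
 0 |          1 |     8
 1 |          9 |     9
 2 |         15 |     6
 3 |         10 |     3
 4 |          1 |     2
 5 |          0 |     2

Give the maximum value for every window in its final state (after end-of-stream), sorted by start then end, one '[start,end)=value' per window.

[1,5)=8 [9,14)=9 [15,19)=6

i=0 t=1 v=8: → [1,5); WM=−∞
i=1 t=9 v=9: → [9,13); WM=7
i=2 t=15 v=6: → [15,19); WM=7
i=3 t=10 v=3: → [9,14); WM=13
i=4 t=1 v=2: DROP (t<13-2); WM=13
i=5 t=0 v=2: DROP (t<13-2); WM=13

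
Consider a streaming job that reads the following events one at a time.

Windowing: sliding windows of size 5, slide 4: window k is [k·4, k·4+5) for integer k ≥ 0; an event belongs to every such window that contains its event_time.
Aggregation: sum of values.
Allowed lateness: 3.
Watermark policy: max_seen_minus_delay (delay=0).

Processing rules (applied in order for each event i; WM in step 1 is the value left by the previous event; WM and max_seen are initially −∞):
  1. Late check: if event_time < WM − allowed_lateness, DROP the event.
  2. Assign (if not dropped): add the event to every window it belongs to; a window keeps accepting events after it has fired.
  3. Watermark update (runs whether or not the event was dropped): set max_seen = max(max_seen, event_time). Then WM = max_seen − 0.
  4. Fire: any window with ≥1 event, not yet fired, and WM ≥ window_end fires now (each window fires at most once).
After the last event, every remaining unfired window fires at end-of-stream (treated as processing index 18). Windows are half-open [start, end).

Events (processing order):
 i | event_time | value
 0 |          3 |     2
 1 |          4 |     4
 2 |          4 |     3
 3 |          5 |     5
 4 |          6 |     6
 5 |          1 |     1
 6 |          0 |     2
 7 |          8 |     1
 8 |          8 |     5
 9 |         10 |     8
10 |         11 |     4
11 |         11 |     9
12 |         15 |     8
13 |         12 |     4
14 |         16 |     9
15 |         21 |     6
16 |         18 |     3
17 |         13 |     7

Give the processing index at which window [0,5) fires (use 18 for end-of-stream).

3

i=0 t=3 v=2: → [0,5); WM=3
i=1 t=4 v=4: → [4,9),[0,5); WM=4
i=2 t=4 v=3: → [4,9),[0,5); WM=4
i=3 t=5 v=5: → [4,9); WM=5; [0,5) fires=9
i=4 t=6 v=6: → [4,9); WM=6
i=5 t=1 v=1: DROP (t<6-3); WM=6
i=6 t=0 v=2: DROP (t<6-3); WM=6
i=7 t=8 v=1: → [8,13),[4,9); WM=8
i=8 t=8 v=5: → [8,13),[4,9); WM=8
i=9 t=10 v=8: → [8,13); WM=10; [4,9) fires=24
i=10 t=11 v=4: → [8,13); WM=11
i=11 t=11 v=9: → [8,13); WM=11
i=12 t=15 v=8: → [12,17); WM=15; [8,13) fires=27
i=13 t=12 v=4: → [12,17),[8,13); WM=15
i=14 t=16 v=9: → [16,21),[12,17); WM=16
i=15 t=21 v=6: → [20,25); WM=21; [12,17) fires=21 [16,21) fires=9
i=16 t=18 v=3: → [16,21); WM=21
i=17 t=13 v=7: DROP (t<21-3); WM=21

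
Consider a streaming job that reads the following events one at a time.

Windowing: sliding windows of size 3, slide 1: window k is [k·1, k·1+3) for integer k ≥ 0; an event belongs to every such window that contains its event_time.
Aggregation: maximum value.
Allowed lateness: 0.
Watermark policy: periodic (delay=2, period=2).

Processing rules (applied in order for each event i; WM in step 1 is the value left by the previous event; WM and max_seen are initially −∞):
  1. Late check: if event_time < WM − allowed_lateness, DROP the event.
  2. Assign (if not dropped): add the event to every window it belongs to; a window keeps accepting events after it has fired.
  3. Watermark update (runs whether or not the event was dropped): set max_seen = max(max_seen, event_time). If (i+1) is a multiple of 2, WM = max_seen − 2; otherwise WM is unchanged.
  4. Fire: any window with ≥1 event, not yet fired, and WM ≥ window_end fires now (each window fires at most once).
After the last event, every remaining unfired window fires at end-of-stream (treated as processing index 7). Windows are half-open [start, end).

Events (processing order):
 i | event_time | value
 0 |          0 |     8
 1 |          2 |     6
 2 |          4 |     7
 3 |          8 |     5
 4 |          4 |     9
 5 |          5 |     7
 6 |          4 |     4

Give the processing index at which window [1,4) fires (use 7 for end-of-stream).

i=0 t=0 v=8: → [0,3); WM=−∞
i=1 t=2 v=6: → [2,5),[1,4),[0,3); WM=0
i=2 t=4 v=7: → [4,7),[3,6),[2,5); WM=0
i=3 t=8 v=5: → [8,11),[7,10),[6,9); WM=6; [0,3) fires=8 [1,4) fires=6 [2,5) fires=7 [3,6) fires=7
i=4 t=4 v=9: DROP (t<6-0); WM=6
i=5 t=5 v=7: DROP (t<6-0); WM=6
i=6 t=4 v=4: DROP (t<6-0); WM=6

3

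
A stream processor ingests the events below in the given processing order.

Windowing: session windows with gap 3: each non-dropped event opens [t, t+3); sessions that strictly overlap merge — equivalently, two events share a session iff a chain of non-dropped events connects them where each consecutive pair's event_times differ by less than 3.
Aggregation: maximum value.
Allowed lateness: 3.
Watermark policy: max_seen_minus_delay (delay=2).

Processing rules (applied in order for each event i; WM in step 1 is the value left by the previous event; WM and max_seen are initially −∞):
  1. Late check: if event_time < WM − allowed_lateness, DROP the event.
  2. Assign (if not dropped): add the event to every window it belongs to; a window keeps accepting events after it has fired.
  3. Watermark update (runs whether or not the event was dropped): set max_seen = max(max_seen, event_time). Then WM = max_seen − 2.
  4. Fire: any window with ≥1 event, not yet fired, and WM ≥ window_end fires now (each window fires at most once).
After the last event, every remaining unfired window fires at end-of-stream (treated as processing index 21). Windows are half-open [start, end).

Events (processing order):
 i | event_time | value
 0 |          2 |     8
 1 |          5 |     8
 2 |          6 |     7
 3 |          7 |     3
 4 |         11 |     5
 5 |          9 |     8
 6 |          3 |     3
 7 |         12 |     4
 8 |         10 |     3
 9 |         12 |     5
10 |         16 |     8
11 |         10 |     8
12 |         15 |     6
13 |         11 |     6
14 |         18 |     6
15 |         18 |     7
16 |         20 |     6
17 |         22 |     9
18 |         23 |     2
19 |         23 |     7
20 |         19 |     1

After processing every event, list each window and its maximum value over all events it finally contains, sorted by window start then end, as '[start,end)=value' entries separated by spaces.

[2,5)=8 [5,15)=8 [15,26)=9

i=0 t=2 v=8: → [2,5); WM=0
i=1 t=5 v=8: → [5,8); WM=3
i=2 t=6 v=7: → [5,9); WM=4
i=3 t=7 v=3: → [5,10); WM=5
i=4 t=11 v=5: → [11,14); WM=9
i=5 t=9 v=8: → [5,14); WM=9
i=6 t=3 v=3: DROP (t<9-3); WM=9
i=7 t=12 v=4: → [5,15); WM=10
i=8 t=10 v=3: → [5,15); WM=10
i=9 t=12 v=5: → [5,15); WM=10
i=10 t=16 v=8: → [16,19); WM=14
i=11 t=10 v=8: DROP (t<14-3); WM=14
i=12 t=15 v=6: → [15,19); WM=14
i=13 t=11 v=6: → [5,15); WM=14
i=14 t=18 v=6: → [15,21); WM=16
i=15 t=18 v=7: → [15,21); WM=16
i=16 t=20 v=6: → [15,23); WM=18
i=17 t=22 v=9: → [15,25); WM=20
i=18 t=23 v=2: → [15,26); WM=21
i=19 t=23 v=7: → [15,26); WM=21
i=20 t=19 v=1: → [15,26); WM=21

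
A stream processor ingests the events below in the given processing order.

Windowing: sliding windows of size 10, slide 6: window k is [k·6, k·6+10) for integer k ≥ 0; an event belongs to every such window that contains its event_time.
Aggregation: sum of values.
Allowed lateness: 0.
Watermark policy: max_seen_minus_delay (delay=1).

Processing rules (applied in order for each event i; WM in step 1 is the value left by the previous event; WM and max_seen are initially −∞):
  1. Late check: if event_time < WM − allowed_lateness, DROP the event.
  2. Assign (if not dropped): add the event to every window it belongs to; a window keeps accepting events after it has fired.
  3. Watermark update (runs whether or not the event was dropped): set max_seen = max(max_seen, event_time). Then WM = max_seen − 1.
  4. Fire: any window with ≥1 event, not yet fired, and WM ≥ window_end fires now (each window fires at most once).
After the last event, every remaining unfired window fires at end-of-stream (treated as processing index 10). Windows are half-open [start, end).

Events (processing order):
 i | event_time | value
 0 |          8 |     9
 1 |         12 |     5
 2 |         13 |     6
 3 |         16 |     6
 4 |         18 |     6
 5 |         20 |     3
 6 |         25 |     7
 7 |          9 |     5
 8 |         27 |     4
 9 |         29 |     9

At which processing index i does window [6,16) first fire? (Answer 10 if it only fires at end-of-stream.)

i=0 t=8 v=9: → [6,16),[0,10); WM=7
i=1 t=12 v=5: → [12,22),[6,16); WM=11; [0,10) fires=9
i=2 t=13 v=6: → [12,22),[6,16); WM=12
i=3 t=16 v=6: → [12,22); WM=15
i=4 t=18 v=6: → [18,28),[12,22); WM=17; [6,16) fires=20
i=5 t=20 v=3: → [18,28),[12,22); WM=19
i=6 t=25 v=7: → [24,34),[18,28); WM=24; [12,22) fires=26
i=7 t=9 v=5: DROP (t<24-0); WM=24
i=8 t=27 v=4: → [24,34),[18,28); WM=26
i=9 t=29 v=9: → [24,34); WM=28; [18,28) fires=20

4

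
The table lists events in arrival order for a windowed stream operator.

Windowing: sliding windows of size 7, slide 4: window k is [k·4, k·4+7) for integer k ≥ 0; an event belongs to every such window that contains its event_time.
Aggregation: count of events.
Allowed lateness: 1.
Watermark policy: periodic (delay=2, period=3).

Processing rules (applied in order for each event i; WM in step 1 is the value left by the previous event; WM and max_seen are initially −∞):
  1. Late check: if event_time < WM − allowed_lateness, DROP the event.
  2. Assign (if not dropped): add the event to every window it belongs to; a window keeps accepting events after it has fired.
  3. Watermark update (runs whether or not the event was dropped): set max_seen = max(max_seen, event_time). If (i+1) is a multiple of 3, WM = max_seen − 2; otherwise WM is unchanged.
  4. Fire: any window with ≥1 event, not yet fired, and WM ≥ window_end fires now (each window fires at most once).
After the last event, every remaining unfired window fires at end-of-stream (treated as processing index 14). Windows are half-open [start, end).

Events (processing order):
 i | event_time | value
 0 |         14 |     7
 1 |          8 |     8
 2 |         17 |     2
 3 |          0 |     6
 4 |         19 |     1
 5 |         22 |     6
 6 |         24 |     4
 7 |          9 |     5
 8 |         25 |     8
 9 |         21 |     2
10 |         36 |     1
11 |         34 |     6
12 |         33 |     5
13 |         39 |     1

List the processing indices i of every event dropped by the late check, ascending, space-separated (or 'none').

3 7 9

i=0 t=14 v=7: → [12,19),[8,15); WM=−∞
i=1 t=8 v=8: → [8,15),[4,11); WM=−∞
i=2 t=17 v=2: → [16,23),[12,19); WM=15; [4,11) fires=1 [8,15) fires=2
i=3 t=0 v=6: DROP (t<15-1); WM=15
i=4 t=19 v=1: → [16,23); WM=15
i=5 t=22 v=6: → [20,27),[16,23); WM=20; [12,19) fires=2
i=6 t=24 v=4: → [24,31),[20,27); WM=20
i=7 t=9 v=5: DROP (t<20-1); WM=20
i=8 t=25 v=8: → [24,31),[20,27); WM=23; [16,23) fires=3
i=9 t=21 v=2: DROP (t<23-1); WM=23
i=10 t=36 v=1: → [36,43),[32,39); WM=23
i=11 t=34 v=6: → [32,39),[28,35); WM=34; [20,27) fires=3 [24,31) fires=2
i=12 t=33 v=5: → [32,39),[28,35); WM=34
i=13 t=39 v=1: → [36,43); WM=34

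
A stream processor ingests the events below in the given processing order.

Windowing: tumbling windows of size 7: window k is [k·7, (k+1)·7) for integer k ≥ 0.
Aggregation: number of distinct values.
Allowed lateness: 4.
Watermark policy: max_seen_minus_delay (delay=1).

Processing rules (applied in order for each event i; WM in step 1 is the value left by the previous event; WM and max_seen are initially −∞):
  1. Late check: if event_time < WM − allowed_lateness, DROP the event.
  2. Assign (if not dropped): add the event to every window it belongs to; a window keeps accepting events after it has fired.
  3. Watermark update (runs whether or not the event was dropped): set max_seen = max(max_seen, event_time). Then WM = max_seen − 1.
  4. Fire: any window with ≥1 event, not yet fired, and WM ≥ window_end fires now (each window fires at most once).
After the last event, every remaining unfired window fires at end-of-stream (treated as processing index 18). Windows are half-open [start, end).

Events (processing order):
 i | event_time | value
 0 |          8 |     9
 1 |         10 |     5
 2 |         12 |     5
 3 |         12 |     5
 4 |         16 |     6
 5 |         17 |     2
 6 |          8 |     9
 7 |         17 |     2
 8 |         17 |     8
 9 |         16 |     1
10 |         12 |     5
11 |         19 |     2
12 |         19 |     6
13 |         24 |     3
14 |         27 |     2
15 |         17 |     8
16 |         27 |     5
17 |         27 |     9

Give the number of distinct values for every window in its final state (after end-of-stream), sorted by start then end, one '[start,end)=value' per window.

i=0 t=8 v=9: → [7,14); WM=7
i=1 t=10 v=5: → [7,14); WM=9
i=2 t=12 v=5: → [7,14); WM=11
i=3 t=12 v=5: → [7,14); WM=11
i=4 t=16 v=6: → [14,21); WM=15; [7,14) fires=2
i=5 t=17 v=2: → [14,21); WM=16
i=6 t=8 v=9: DROP (t<16-4); WM=16
i=7 t=17 v=2: → [14,21); WM=16
i=8 t=17 v=8: → [14,21); WM=16
i=9 t=16 v=1: → [14,21); WM=16
i=10 t=12 v=5: → [7,14); WM=16
i=11 t=19 v=2: → [14,21); WM=18
i=12 t=19 v=6: → [14,21); WM=18
i=13 t=24 v=3: → [21,28); WM=23; [14,21) fires=4
i=14 t=27 v=2: → [21,28); WM=26
i=15 t=17 v=8: DROP (t<26-4); WM=26
i=16 t=27 v=5: → [21,28); WM=26
i=17 t=27 v=9: → [21,28); WM=26

[7,14)=2 [14,21)=4 [21,28)=4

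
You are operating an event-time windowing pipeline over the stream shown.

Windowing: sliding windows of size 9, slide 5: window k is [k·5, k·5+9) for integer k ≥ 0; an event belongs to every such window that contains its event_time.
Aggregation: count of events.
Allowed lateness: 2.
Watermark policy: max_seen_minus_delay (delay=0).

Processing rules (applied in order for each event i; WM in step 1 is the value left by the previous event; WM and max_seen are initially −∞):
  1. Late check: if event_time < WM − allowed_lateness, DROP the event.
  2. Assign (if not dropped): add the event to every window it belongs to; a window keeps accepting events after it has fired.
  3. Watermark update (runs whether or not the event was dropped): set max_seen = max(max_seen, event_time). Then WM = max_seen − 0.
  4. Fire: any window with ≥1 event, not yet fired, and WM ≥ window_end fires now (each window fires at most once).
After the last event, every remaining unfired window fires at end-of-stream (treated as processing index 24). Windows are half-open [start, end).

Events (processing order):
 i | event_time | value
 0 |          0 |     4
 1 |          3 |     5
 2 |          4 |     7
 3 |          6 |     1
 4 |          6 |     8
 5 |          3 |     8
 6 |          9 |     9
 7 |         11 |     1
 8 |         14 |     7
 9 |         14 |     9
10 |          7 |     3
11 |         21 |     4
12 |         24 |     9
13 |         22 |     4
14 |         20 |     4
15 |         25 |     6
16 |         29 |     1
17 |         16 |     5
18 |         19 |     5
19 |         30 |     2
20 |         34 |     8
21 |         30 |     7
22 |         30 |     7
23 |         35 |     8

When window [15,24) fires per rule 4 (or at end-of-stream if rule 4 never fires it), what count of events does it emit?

i=0 t=0 v=4: → [0,9); WM=0
i=1 t=3 v=5: → [0,9); WM=3
i=2 t=4 v=7: → [0,9); WM=4
i=3 t=6 v=1: → [5,14),[0,9); WM=6
i=4 t=6 v=8: → [5,14),[0,9); WM=6
i=5 t=3 v=8: DROP (t<6-2); WM=6
i=6 t=9 v=9: → [5,14); WM=9; [0,9) fires=5
i=7 t=11 v=1: → [10,19),[5,14); WM=11
i=8 t=14 v=7: → [10,19); WM=14; [5,14) fires=4
i=9 t=14 v=9: → [10,19); WM=14
i=10 t=7 v=3: DROP (t<14-2); WM=14
i=11 t=21 v=4: → [20,29),[15,24); WM=21; [10,19) fires=3
i=12 t=24 v=9: → [20,29); WM=24; [15,24) fires=1
i=13 t=22 v=4: → [20,29),[15,24); WM=24
i=14 t=20 v=4: DROP (t<24-2); WM=24
i=15 t=25 v=6: → [25,34),[20,29); WM=25
i=16 t=29 v=1: → [25,34); WM=29; [20,29) fires=4
i=17 t=16 v=5: DROP (t<29-2); WM=29
i=18 t=19 v=5: DROP (t<29-2); WM=29
i=19 t=30 v=2: → [30,39),[25,34); WM=30
i=20 t=34 v=8: → [30,39); WM=34; [25,34) fires=3
i=21 t=30 v=7: DROP (t<34-2); WM=34
i=22 t=30 v=7: DROP (t<34-2); WM=34
i=23 t=35 v=8: → [35,44),[30,39); WM=35

1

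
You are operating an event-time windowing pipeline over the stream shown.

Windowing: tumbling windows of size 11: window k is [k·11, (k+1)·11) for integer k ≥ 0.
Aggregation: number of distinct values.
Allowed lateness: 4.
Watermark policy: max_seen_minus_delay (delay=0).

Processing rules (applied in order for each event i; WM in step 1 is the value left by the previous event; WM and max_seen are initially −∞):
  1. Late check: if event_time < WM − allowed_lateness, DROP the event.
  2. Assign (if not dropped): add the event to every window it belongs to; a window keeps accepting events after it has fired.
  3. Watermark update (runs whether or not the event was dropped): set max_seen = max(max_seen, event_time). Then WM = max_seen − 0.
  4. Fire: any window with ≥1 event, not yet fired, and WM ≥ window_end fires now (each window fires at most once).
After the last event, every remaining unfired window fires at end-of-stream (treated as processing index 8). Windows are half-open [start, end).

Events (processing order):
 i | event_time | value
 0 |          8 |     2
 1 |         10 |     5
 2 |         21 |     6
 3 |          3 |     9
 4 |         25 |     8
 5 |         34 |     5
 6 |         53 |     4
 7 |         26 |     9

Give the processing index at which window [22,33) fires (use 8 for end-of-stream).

i=0 t=8 v=2: → [0,11); WM=8
i=1 t=10 v=5: → [0,11); WM=10
i=2 t=21 v=6: → [11,22); WM=21; [0,11) fires=2
i=3 t=3 v=9: DROP (t<21-4); WM=21
i=4 t=25 v=8: → [22,33); WM=25; [11,22) fires=1
i=5 t=34 v=5: → [33,44); WM=34; [22,33) fires=1
i=6 t=53 v=4: → [44,55); WM=53; [33,44) fires=1
i=7 t=26 v=9: DROP (t<53-4); WM=53

5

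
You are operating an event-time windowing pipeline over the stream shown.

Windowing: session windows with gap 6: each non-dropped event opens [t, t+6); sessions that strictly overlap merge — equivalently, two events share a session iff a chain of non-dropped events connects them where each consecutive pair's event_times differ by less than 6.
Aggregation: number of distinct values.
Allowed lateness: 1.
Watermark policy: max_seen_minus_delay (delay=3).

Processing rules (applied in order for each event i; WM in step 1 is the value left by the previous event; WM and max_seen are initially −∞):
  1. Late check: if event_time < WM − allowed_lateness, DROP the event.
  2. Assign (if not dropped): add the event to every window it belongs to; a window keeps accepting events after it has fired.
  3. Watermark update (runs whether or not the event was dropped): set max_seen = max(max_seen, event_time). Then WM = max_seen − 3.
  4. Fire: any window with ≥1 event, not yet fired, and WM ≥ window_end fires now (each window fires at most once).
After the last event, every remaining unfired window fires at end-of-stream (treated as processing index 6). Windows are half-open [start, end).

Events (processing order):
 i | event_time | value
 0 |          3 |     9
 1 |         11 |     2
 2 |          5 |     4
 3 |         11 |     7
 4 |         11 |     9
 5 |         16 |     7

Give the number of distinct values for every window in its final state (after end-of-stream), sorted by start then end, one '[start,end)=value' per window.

[3,9)=1 [11,22)=3

i=0 t=3 v=9: → [3,9); WM=0
i=1 t=11 v=2: → [11,17); WM=8
i=2 t=5 v=4: DROP (t<8-1); WM=8
i=3 t=11 v=7: → [11,17); WM=8
i=4 t=11 v=9: → [11,17); WM=8
i=5 t=16 v=7: → [11,22); WM=13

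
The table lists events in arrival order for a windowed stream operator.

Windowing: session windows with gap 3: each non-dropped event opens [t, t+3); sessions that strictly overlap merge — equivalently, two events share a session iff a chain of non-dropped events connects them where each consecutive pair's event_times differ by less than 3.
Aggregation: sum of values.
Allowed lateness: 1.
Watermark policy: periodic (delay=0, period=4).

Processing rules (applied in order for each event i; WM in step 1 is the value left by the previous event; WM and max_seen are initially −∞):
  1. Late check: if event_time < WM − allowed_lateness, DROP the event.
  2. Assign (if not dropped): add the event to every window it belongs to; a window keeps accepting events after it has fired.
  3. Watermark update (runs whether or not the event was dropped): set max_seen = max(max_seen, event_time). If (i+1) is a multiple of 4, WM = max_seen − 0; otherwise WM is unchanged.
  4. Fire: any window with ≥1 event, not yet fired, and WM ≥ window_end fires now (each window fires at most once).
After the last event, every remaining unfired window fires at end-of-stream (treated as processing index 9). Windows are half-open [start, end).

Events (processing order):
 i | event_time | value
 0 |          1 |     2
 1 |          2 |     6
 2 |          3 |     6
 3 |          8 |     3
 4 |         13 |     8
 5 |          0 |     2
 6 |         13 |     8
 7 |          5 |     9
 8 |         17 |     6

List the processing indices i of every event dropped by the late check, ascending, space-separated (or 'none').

5 7

i=0 t=1 v=2: → [1,4); WM=−∞
i=1 t=2 v=6: → [1,5); WM=−∞
i=2 t=3 v=6: → [1,6); WM=−∞
i=3 t=8 v=3: → [8,11); WM=8
i=4 t=13 v=8: → [13,16); WM=8
i=5 t=0 v=2: DROP (t<8-1); WM=8
i=6 t=13 v=8: → [13,16); WM=8
i=7 t=5 v=9: DROP (t<8-1); WM=13
i=8 t=17 v=6: → [17,20); WM=13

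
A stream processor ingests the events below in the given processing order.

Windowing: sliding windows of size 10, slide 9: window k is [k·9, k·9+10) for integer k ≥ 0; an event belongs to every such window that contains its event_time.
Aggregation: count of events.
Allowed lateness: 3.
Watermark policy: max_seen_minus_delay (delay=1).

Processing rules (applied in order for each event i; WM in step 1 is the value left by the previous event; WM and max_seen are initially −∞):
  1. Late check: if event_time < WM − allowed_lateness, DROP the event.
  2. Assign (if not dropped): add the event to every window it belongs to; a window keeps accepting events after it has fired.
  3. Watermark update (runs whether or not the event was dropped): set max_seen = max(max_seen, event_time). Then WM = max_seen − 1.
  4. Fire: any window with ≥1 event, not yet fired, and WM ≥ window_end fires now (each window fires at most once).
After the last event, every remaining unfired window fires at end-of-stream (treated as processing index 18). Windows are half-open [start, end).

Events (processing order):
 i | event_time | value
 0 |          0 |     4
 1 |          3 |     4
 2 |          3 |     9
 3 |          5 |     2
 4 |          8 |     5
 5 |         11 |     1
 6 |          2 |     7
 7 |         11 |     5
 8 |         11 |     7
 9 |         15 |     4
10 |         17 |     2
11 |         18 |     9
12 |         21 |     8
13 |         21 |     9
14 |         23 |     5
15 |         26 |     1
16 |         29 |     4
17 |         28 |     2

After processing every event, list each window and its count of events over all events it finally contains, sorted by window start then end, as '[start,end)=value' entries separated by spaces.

[0,10)=5 [9,19)=6 [18,28)=5 [27,37)=2

i=0 t=0 v=4: → [0,10); WM=-1
i=1 t=3 v=4: → [0,10); WM=2
i=2 t=3 v=9: → [0,10); WM=2
i=3 t=5 v=2: → [0,10); WM=4
i=4 t=8 v=5: → [0,10); WM=7
i=5 t=11 v=1: → [9,19); WM=10; [0,10) fires=5
i=6 t=2 v=7: DROP (t<10-3); WM=10
i=7 t=11 v=5: → [9,19); WM=10
i=8 t=11 v=7: → [9,19); WM=10
i=9 t=15 v=4: → [9,19); WM=14
i=10 t=17 v=2: → [9,19); WM=16
i=11 t=18 v=9: → [18,28),[9,19); WM=17
i=12 t=21 v=8: → [18,28); WM=20; [9,19) fires=6
i=13 t=21 v=9: → [18,28); WM=20
i=14 t=23 v=5: → [18,28); WM=22
i=15 t=26 v=1: → [18,28); WM=25
i=16 t=29 v=4: → [27,37); WM=28; [18,28) fires=5
i=17 t=28 v=2: → [27,37); WM=28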